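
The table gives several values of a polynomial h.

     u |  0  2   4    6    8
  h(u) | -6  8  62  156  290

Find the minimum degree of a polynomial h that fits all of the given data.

2

Forward differences of the values at u = 0, 2, 4, 6, 8:
  h  : -6  8  62  156  290
  Δ  : 14  54  94  134
  Δ^2: 40  40  40
  Δ^3: 0  0
  Δ^4: 0
The second differences are constant (40) and nonzero, while all higher differences vanish, so the minimal degree is 2.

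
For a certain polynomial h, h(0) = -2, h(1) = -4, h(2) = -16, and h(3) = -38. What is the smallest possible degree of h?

2

Forward differences of the values at u = 0, 1, 2, 3:
  h  : -2  -4  -16  -38
  Δ  : -2  -12  -22
  Δ^2: -10  -10
  Δ^3: 0
The second differences are constant (-10) and nonzero, while all higher differences vanish, so the minimal degree is 2.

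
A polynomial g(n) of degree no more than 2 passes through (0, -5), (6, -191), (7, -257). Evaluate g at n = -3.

Write g(n) = an^2 + bn + c. Substituting each data point gives a linear system:
  c = -5
  36a + 6b + c = -191
  49a + 7b + c = -257
Solving the system yields a = -5, b = -1, c = -5.
So g(n) = -5n^2 - n - 5.
Then g(-3) = -47.

-47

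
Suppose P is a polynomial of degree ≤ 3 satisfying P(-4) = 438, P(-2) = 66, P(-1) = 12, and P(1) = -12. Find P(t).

P(t) = -6t^3 + 2t^2 - 6t - 2

Using the Lagrange interpolation formula with nodes -4, -2, -1, 1:
  L_0(t) = (t + 2)(t + 1)(t - 1) / -30
  L_1(t) = (t + 4)(t + 1)(t - 1) / 6
  L_2(t) = (t + 4)(t + 2)(t - 1) / -6
  L_3(t) = (t + 4)(t + 2)(t + 1) / 30
Then P(t) = 438·L_0(t) + 66·L_1(t) + 12·L_2(t) - 12·L_3(t).
Expanding and collecting terms gives P(t) = -6t^3 + 2t^2 - 6t - 2.
Check: P(-2) = 66. ✓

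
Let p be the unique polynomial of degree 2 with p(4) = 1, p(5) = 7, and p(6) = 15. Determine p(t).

p(t) = t^2 - 3t - 3

Using the Lagrange interpolation formula with nodes 4, 5, 6:
  L_0(t) = (t - 5)(t - 6) / 2
  L_1(t) = (t - 4)(t - 6) / -1
  L_2(t) = (t - 4)(t - 5) / 2
Then p(t) = 1·L_0(t) + 7·L_1(t) + 15·L_2(t).
Expanding and collecting terms gives p(t) = t² - 3t - 3.
Check: p(6) = 15. ✓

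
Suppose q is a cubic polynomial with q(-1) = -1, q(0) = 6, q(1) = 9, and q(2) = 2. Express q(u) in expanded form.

q(u) = -u^3 - 2u^2 + 6u + 6

Using the Lagrange interpolation formula with nodes -1, 0, 1, 2:
  L_0(u) = u(u - 1)(u - 2) / -6
  L_1(u) = (u + 1)(u - 1)(u - 2) / 2
  L_2(u) = (u + 1)u(u - 2) / -2
  L_3(u) = (u + 1)u(u - 1) / 6
Then q(u) = -1·L_0(u) + 6·L_1(u) + 9·L_2(u) + 2·L_3(u).
Expanding and collecting terms gives q(u) = -u^3 - 2u^2 + 6u + 6.
Check: q(0) = 6. ✓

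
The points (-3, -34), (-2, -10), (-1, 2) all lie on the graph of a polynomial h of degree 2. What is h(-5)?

Write h(x) = ax^2 + bx + c. Substituting each data point gives a linear system:
  9a - 3b + c = -34
  4a - 2b + c = -10
  a - b + c = 2
Solving the system yields a = -6, b = -6, c = 2.
So h(x) = -6x^2 - 6x + 2.
Then h(-5) = -118.

-118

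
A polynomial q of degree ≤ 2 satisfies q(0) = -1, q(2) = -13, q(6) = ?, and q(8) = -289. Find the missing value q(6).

The 3 known points determine the degree-2 polynomial uniquely.
Write q(u) = au^2 + bu + c. Substituting each data point gives a linear system:
  c = -1
  4a + 2b + c = -13
  64a + 8b + c = -289
Solving the system yields a = -5, b = 4, c = -1.
So q(u) = -5u^2 + 4u - 1.
Then q(6) = -157.

-157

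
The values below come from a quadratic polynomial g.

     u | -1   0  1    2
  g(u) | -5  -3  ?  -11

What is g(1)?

The 3 known points determine the degree-2 polynomial uniquely.
Write g(u) = au^2 + bu + c. Substituting each data point gives a linear system:
  a - b + c = -5
  c = -3
  4a + 2b + c = -11
Solving the system yields a = -2, b = 0, c = -3.
So g(u) = -2u^2 - 3.
Then g(1) = -5.

-5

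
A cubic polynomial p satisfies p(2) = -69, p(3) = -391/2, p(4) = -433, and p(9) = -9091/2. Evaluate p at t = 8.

Using the Lagrange interpolation formula with nodes 2, 3, 4, 9:
  L_0(t) = (t - 3)(t - 4)(t - 9) / -14
  L_1(t) = (t - 2)(t - 4)(t - 9) / 6
  L_2(t) = (t - 2)(t - 3)(t - 9) / -10
  L_3(t) = (t - 2)(t - 3)(t - 4) / 210
Then p(t) = -69·L_0(t) - 391/2·L_1(t) - 433·L_2(t) - 9091/2·L_3(t).
Expanding and collecting terms gives p(t) = -6t^3 - (3/2)t^2 - 5t - 5.
Evaluating at t = 8: p(8) = -3213.

-3213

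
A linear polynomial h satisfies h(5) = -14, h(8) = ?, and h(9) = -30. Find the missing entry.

-26

The 2 known points determine the degree-1 polynomial uniquely.
Write h(n) = an + b. Substituting each data point gives a linear system:
  5a + b = -14
  9a + b = -30
Solving the system yields a = -4, b = 6.
So h(n) = -4n + 6.
Then h(8) = -26.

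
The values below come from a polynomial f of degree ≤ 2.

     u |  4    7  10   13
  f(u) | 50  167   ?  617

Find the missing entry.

On equispaced nodes a degree-2 polynomial has vanishing third forward difference, so
  - f(4) + 3·f(7) - 3·f(10) + f(13) = 0.
Substituting the known values and solving for f(10):
  -3·f(10) = -1068
  f(10) = 356.

356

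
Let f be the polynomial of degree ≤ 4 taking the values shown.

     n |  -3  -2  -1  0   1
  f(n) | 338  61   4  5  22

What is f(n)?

Write f(n) = an^4 + bn^3 + cn^2 + dn + e. Substituting each data point gives a linear system:
  81a - 27b + 9c - 3d + e = 338
  16a - 8b + 4c - 2d + e = 61
  a - b + c - d + e = 4
  e = 5
  a + b + c + d + e = 22
Solving the system yields a = 5, b = 3, c = 3, d = 6, e = 5.
So f(n) = 5n^4 + 3n^3 + 3n^2 + 6n + 5.
Check: f(-3) = 338. ✓

f(n) = 5n^4 + 3n^3 + 3n^2 + 6n + 5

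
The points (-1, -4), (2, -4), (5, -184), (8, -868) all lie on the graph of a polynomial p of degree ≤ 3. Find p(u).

p(u) = -2u^3 + 2u^2 + 4u - 4

Using the Lagrange interpolation formula with nodes -1, 2, 5, 8:
  L_0(u) = (u - 2)(u - 5)(u - 8) / -162
  L_1(u) = (u + 1)(u - 5)(u - 8) / 54
  L_2(u) = (u + 1)(u - 2)(u - 8) / -54
  L_3(u) = (u + 1)(u - 2)(u - 5) / 162
Then p(u) = -4·L_0(u) - 4·L_1(u) - 184·L_2(u) - 868·L_3(u).
Expanding and collecting terms gives p(u) = -2u^3 + 2u^2 + 4u - 4.
Check: p(2) = -4. ✓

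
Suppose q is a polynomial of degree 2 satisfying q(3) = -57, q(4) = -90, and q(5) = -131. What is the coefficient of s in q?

-5

Write q(s) = as^2 + bs + c. Substituting each data point gives a linear system:
  9a + 3b + c = -57
  16a + 4b + c = -90
  25a + 5b + c = -131
Solving the system yields a = -4, b = -5, c = -6.
So q(s) = -4s² - 5s - 6.
The coefficient of s is -5.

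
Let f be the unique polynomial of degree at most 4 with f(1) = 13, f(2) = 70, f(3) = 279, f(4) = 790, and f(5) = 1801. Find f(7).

6355

Using the Lagrange interpolation formula with nodes 1, 2, 3, 4, 5:
  L_0(s) = (s - 2)(s - 3)(s - 4)(s - 5) / 24
  L_1(s) = (s - 1)(s - 3)(s - 4)(s - 5) / -6
  L_2(s) = (s - 1)(s - 2)(s - 4)(s - 5) / 4
  L_3(s) = (s - 1)(s - 2)(s - 3)(s - 5) / -6
  L_4(s) = (s - 1)(s - 2)(s - 3)(s - 4) / 24
Then f(s) = 13·L_0(s) + 70·L_1(s) + 279·L_2(s) + 790·L_3(s) + 1801·L_4(s).
Expanding and collecting terms gives f(s) = 2s^4 + 5s^3 - 4s^2 + 4s + 6.
Evaluating at s = 7: f(7) = 6355.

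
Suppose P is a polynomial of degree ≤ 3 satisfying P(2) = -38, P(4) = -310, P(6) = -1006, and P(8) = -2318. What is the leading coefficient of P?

Write P(s) = as^3 + bs^2 + cs + d. Substituting each data point gives a linear system:
  8a + 4b + 2c + d = -38
  64a + 16b + 4c + d = -310
  216a + 36b + 6c + d = -1006
  512a + 64b + 8c + d = -2318
Solving the system yields a = -4, b = -5, c = 6, d = 2.
So P(s) = -4s^3 - 5s^2 + 6s + 2.
The leading coefficient is -4.

-4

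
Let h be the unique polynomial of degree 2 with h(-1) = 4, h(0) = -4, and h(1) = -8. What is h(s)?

Write h(s) = as^2 + bs + c. Substituting each data point gives a linear system:
  a - b + c = 4
  c = -4
  a + b + c = -8
Solving the system yields a = 2, b = -6, c = -4.
So h(s) = 2s² - 6s - 4.
Check: h(-1) = 4. ✓

h(s) = 2s^2 - 6s - 4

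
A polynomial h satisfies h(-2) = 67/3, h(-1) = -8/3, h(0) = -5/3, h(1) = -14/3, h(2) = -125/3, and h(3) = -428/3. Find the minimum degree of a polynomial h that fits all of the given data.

Forward differences of the values at n = -2, -1, 0, 1, 2, 3:
  h  : 67/3  -8/3  -5/3  -14/3  -125/3  -428/3
  Δ  : -25  1  -3  -37  -101
  Δ^2: 26  -4  -34  -64
  Δ^3: -30  -30  -30
  Δ^4: 0  0
  Δ^5: 0
The third differences are constant (-30) and nonzero, while all higher differences vanish, so the minimal degree is 3.

3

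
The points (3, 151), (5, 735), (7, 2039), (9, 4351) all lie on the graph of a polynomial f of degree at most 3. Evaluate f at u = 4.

Using the Lagrange interpolation formula with nodes 3, 5, 7, 9:
  L_0(u) = (u - 5)(u - 7)(u - 9) / -48
  L_1(u) = (u - 3)(u - 7)(u - 9) / 16
  L_2(u) = (u - 3)(u - 5)(u - 9) / -16
  L_3(u) = (u - 3)(u - 5)(u - 7) / 48
Then f(u) = 151·L_0(u) + 735·L_1(u) + 2039·L_2(u) + 4351·L_3(u).
Expanding and collecting terms gives f(u) = 6u³ - 2u - 5.
Evaluating at u = 4: f(4) = 371.

371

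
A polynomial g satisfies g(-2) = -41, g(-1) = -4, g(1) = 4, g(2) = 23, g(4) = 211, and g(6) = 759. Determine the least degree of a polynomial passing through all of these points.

Divided differences on the nodes -2, -1, 1, 2, 4, 6:
  order 0: -41  -4  4  23  211  759
  order 1: 37  4  19  94  274
  order 2: -11  5  25  45
  order 3: 4  4  4
  order 4: 0  0
  order 5: 0
The order-3 divided differences are all 4 (nonzero) and every higher order vanishes, so the data lies on a polynomial of degree exactly 3.

3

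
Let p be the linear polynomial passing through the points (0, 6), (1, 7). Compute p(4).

Using the Lagrange interpolation formula with nodes 0, 1:
  L_0(s) = (s - 1) / -1
  L_1(s) = s / 1
Then p(s) = 6·L_0(s) + 7·L_1(s).
Expanding and collecting terms gives p(s) = s + 6.
Evaluating at s = 4: p(4) = 10.

10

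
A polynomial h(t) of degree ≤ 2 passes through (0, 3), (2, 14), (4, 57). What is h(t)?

Write h(t) = at^2 + bt + c. Substituting each data point gives a linear system:
  c = 3
  4a + 2b + c = 14
  16a + 4b + c = 57
Solving the system yields a = 4, b = -5/2, c = 3.
So h(t) = 4t² - (5/2)t + 3.
Check: h(4) = 57. ✓

h(t) = 4t^2 - (5/2)t + 3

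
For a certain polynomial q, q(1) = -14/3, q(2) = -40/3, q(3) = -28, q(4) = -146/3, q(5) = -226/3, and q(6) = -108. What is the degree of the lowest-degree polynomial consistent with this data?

2

Forward differences of the values at t = 1, 2, 3, 4, 5, 6:
  q  : -14/3  -40/3  -28  -146/3  -226/3  -108
  Δ  : -26/3  -44/3  -62/3  -80/3  -98/3
  Δ^2: -6  -6  -6  -6
  Δ^3: 0  0  0
  Δ^4: 0  0
  Δ^5: 0
The second differences are constant (-6) and nonzero, while all higher differences vanish, so the minimal degree is 2.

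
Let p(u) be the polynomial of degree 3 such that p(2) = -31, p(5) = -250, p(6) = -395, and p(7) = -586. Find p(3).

Using the Lagrange interpolation formula with nodes 2, 5, 6, 7:
  L_0(u) = (u - 5)(u - 6)(u - 7) / -60
  L_1(u) = (u - 2)(u - 6)(u - 7) / 6
  L_2(u) = (u - 2)(u - 5)(u - 7) / -4
  L_3(u) = (u - 2)(u - 5)(u - 6) / 10
Then p(u) = -31·L_0(u) - 250·L_1(u) - 395·L_2(u) - 586·L_3(u).
Expanding and collecting terms gives p(u) = -u³ - 5u² + u - 5.
Evaluating at u = 3: p(3) = -74.

-74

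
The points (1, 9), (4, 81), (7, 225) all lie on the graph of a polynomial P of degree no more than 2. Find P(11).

529

Using the Lagrange interpolation formula with nodes 1, 4, 7:
  L_0(u) = (u - 4)(u - 7) / 18
  L_1(u) = (u - 1)(u - 7) / -9
  L_2(u) = (u - 1)(u - 4) / 18
Then P(u) = 9·L_0(u) + 81·L_1(u) + 225·L_2(u).
Expanding and collecting terms gives P(u) = 4u^2 + 4u + 1.
Evaluating at u = 11: P(11) = 529.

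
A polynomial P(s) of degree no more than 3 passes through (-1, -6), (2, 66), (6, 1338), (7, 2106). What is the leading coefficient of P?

Write P(s) = as^3 + bs^2 + cs + d. Substituting each data point gives a linear system:
  -a + b - c + d = -6
  8a + 4b + 2c + d = 66
  216a + 36b + 6c + d = 1338
  343a + 49b + 7c + d = 2106
Solving the system yields a = 6, b = 0, c = 6, d = 6.
So P(s) = 6s^3 + 6s + 6.
The leading coefficient is 6.

6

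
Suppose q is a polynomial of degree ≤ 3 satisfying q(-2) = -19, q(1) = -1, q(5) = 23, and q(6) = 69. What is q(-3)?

Write q(x) = ax^3 + bx^2 + cx + d. Substituting each data point gives a linear system:
  -8a + 4b - 2c + d = -19
  a + b + c + d = -1
  125a + 25b + 5c + d = 23
  216a + 36b + 6c + d = 69
Solving the system yields a = 1, b = -4, c = -1, d = 3.
So q(x) = x^3 - 4x^2 - x + 3.
Then q(-3) = -57.

-57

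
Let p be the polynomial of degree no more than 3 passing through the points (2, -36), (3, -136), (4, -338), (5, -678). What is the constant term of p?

2

Write p(s) = as^3 + bs^2 + cs + d. Substituting each data point gives a linear system:
  8a + 4b + 2c + d = -36
  27a + 9b + 3c + d = -136
  64a + 16b + 4c + d = -338
  125a + 25b + 5c + d = -678
Solving the system yields a = -6, b = 3, c = -1, d = 2.
So p(s) = -6s³ + 3s² - s + 2.
The constant term is 2.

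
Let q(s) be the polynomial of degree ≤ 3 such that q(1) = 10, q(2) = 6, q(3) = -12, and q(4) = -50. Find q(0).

Forward differences of the values at s = 1, 2, 3, 4:
  q  : 10  6  -12  -50
  Δ  : -4  -18  -38
  Δ^2: -14  -20
  Δ^3: -6
The third differences are constant, confirming degree 3.
Interpolating (Newton forward form) and evaluating at s = 0 gives q(0) = 6.

6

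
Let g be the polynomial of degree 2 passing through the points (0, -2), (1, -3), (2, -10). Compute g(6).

Forward differences of the values at u = 0, 1, 2:
  g  : -2  -3  -10
  Δ  : -1  -7
  Δ^2: -6
The second differences are constant, confirming degree 2.
Interpolating (Newton forward form) and evaluating at u = 6 gives g(6) = -98.

-98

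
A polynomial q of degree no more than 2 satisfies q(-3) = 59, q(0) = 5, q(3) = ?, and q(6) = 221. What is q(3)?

59

On equispaced nodes a degree-2 polynomial has vanishing third forward difference, so
  - q(-3) + 3·q(0) - 3·q(3) + q(6) = 0.
Substituting the known values and solving for q(3):
  -3·q(3) = -177
  q(3) = 59.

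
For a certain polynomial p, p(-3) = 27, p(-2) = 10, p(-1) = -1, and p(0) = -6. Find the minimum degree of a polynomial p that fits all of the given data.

Forward differences of the values at s = -3, -2, -1, 0:
  p  : 27  10  -1  -6
  Δ  : -17  -11  -5
  Δ^2: 6  6
  Δ^3: 0
The second differences are constant (6) and nonzero, while all higher differences vanish, so the minimal degree is 2.

2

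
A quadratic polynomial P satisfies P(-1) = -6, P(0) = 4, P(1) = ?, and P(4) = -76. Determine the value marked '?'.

2

The 3 known points determine the degree-2 polynomial uniquely.
Write P(n) = an^2 + bn + c. Substituting each data point gives a linear system:
  a - b + c = -6
  c = 4
  16a + 4b + c = -76
Solving the system yields a = -6, b = 4, c = 4.
So P(n) = -6n² + 4n + 4.
Then P(1) = 2.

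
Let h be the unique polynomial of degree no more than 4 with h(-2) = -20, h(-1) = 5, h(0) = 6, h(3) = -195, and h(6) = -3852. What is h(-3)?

-171

Using the Lagrange interpolation formula with nodes -2, -1, 0, 3, 6:
  L_0(x) = (x + 1)x(x - 3)(x - 6) / 80
  L_1(x) = (x + 2)x(x - 3)(x - 6) / -28
  L_2(x) = (x + 2)(x + 1)(x - 3)(x - 6) / 36
  L_3(x) = (x + 2)(x + 1)x(x - 6) / -180
  L_4(x) = (x + 2)(x + 1)x(x - 3) / 1008
Then h(x) = -20·L_0(x) + 5·L_1(x) + 6·L_2(x) - 195·L_3(x) - 3852·L_4(x).
Expanding and collecting terms gives h(x) = -3x^4 - x^3 + 6x^2 + 5x + 6.
Evaluating at x = -3: h(-3) = -171.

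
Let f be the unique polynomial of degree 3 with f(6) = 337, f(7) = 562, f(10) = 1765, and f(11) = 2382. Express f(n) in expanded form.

Write f(n) = an^3 + bn^2 + cn + d. Substituting each data point gives a linear system:
  216a + 36b + 6c + d = 337
  343a + 49b + 7c + d = 562
  1000a + 100b + 10c + d = 1765
  1331a + 121b + 11c + d = 2382
Solving the system yields a = 2, b = -2, c = -3, d = -5.
So f(n) = 2n^3 - 2n^2 - 3n - 5.
Check: f(10) = 1765. ✓

f(n) = 2n^3 - 2n^2 - 3n - 5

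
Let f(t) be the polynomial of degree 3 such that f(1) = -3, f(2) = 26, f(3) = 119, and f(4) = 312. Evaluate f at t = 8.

2804

Using the Lagrange interpolation formula with nodes 1, 2, 3, 4:
  L_0(t) = (t - 2)(t - 3)(t - 4) / -6
  L_1(t) = (t - 1)(t - 3)(t - 4) / 2
  L_2(t) = (t - 1)(t - 2)(t - 4) / -2
  L_3(t) = (t - 1)(t - 2)(t - 3) / 6
Then f(t) = -3·L_0(t) + 26·L_1(t) + 119·L_2(t) + 312·L_3(t).
Expanding and collecting terms gives f(t) = 6t^3 - 4t^2 - t - 4.
Evaluating at t = 8: f(8) = 2804.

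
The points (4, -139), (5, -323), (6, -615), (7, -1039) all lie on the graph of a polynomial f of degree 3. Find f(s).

f(s) = -4s^3 + 6s^2 + 6s - 3

Using the Lagrange interpolation formula with nodes 4, 5, 6, 7:
  L_0(s) = (s - 5)(s - 6)(s - 7) / -6
  L_1(s) = (s - 4)(s - 6)(s - 7) / 2
  L_2(s) = (s - 4)(s - 5)(s - 7) / -2
  L_3(s) = (s - 4)(s - 5)(s - 6) / 6
Then f(s) = -139·L_0(s) - 323·L_1(s) - 615·L_2(s) - 1039·L_3(s).
Expanding and collecting terms gives f(s) = -4s^3 + 6s^2 + 6s - 3.
Check: f(5) = -323. ✓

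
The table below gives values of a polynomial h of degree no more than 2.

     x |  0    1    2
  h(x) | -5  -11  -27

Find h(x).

Using the Lagrange interpolation formula with nodes 0, 1, 2:
  L_0(x) = (x - 1)(x - 2) / 2
  L_1(x) = x(x - 2) / -1
  L_2(x) = x(x - 1) / 2
Then h(x) = -5·L_0(x) - 11·L_1(x) - 27·L_2(x).
Expanding and collecting terms gives h(x) = -5x^2 - x - 5.
Check: h(0) = -5. ✓

h(x) = -5x^2 - x - 5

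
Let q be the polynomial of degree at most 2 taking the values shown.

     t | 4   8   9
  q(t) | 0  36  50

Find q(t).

q(t) = t^2 - 3t - 4

Write q(t) = at^2 + bt + c. Substituting each data point gives a linear system:
  16a + 4b + c = 0
  64a + 8b + c = 36
  81a + 9b + c = 50
Solving the system yields a = 1, b = -3, c = -4.
So q(t) = t^2 - 3t - 4.
Check: q(8) = 36. ✓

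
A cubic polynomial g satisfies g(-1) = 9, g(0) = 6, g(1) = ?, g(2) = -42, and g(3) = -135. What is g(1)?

-3

The 4 known points determine the degree-3 polynomial uniquely.
Write g(x) = ax^3 + bx^2 + cx + d. Substituting each data point gives a linear system:
  -a + b - c + d = 9
  d = 6
  8a + 4b + 2c + d = -42
  27a + 9b + 3c + d = -135
Solving the system yields a = -4, b = -3, c = -2, d = 6.
So g(x) = -4x³ - 3x² - 2x + 6.
Then g(1) = -3.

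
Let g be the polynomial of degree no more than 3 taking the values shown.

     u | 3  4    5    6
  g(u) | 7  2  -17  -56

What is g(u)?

g(u) = -u^3 + 5u^2 - 3u - 2

Write g(u) = au^3 + bu^2 + cu + d. Substituting each data point gives a linear system:
  27a + 9b + 3c + d = 7
  64a + 16b + 4c + d = 2
  125a + 25b + 5c + d = -17
  216a + 36b + 6c + d = -56
Solving the system yields a = -1, b = 5, c = -3, d = -2.
So g(u) = -u³ + 5u² - 3u - 2.
Check: g(5) = -17. ✓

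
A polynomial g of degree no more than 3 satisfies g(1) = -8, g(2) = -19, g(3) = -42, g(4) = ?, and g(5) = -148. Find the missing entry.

The 4 known points determine the degree-3 polynomial uniquely.
Write g(t) = at^3 + bt^2 + ct + d. Substituting each data point gives a linear system:
  a + b + c + d = -8
  8a + 4b + 2c + d = -19
  27a + 9b + 3c + d = -42
  125a + 25b + 5c + d = -148
Solving the system yields a = -1, b = 0, c = -4, d = -3.
So g(t) = -t³ - 4t - 3.
Then g(4) = -83.

-83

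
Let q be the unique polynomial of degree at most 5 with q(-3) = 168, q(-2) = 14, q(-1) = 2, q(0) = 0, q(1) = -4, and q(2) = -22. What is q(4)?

Forward differences of the values at x = -3, -2, -1, 0, 1, 2:
  q  : 168  14  2  0  -4  -22
  Δ  : -154  -12  -2  -4  -18
  Δ^2: 142  10  -2  -14
  Δ^3: -132  -12  -12
  Δ^4: 120  0
  Δ^5: -120
The fifth differences are constant, confirming degree 5.
Interpolating (Newton forward form) and evaluating at x = 4 gives q(4) = -868.

-868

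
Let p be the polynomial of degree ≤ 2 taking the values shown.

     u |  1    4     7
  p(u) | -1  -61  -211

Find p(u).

Write p(u) = au^2 + bu + c. Substituting each data point gives a linear system:
  a + b + c = -1
  16a + 4b + c = -61
  49a + 7b + c = -211
Solving the system yields a = -5, b = 5, c = -1.
So p(u) = -5u^2 + 5u - 1.
Check: p(7) = -211. ✓

p(u) = -5u^2 + 5u - 1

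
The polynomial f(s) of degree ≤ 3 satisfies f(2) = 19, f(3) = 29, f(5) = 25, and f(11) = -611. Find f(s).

Write f(s) = as^3 + bs^2 + cs + d. Substituting each data point gives a linear system:
  8a + 4b + 2c + d = 19
  27a + 9b + 3c + d = 29
  125a + 25b + 5c + d = 25
  1331a + 121b + 11c + d = -611
Solving the system yields a = -1, b = 6, c = -1, d = 5.
So f(s) = -s^3 + 6s^2 - s + 5.
Check: f(3) = 29. ✓

f(s) = -s^3 + 6s^2 - s + 5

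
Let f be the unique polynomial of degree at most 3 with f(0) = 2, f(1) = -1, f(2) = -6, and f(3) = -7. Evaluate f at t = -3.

Using the Lagrange interpolation formula with nodes 0, 1, 2, 3:
  L_0(t) = (t - 1)(t - 2)(t - 3) / -6
  L_1(t) = t(t - 2)(t - 3) / 2
  L_2(t) = t(t - 1)(t - 3) / -2
  L_3(t) = t(t - 1)(t - 2) / 6
Then f(t) = 2·L_0(t) - 1·L_1(t) - 6·L_2(t) - 7·L_3(t).
Expanding and collecting terms gives f(t) = t^3 - 4t^2 + 2.
Evaluating at t = -3: f(-3) = -61.

-61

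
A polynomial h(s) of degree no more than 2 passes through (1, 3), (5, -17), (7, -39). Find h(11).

Write h(s) = as^2 + bs + c. Substituting each data point gives a linear system:
  a + b + c = 3
  25a + 5b + c = -17
  49a + 7b + c = -39
Solving the system yields a = -1, b = 1, c = 3.
So h(s) = -s² + s + 3.
Then h(11) = -107.

-107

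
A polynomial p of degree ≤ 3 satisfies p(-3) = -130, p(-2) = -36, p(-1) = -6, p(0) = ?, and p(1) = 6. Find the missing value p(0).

-4

The 4 known points determine the degree-3 polynomial uniquely.
Write p(t) = at^3 + bt^2 + ct + d. Substituting each data point gives a linear system:
  -27a + 9b - 3c + d = -130
  -8a + 4b - 2c + d = -36
  -a + b - c + d = -6
  a + b + c + d = 6
Solving the system yields a = 6, b = 4, c = 0, d = -4.
So p(t) = 6t^3 + 4t^2 - 4.
Then p(0) = -4.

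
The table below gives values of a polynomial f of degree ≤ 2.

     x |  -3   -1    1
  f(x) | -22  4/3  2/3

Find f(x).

Using the Lagrange interpolation formula with nodes -3, -1, 1:
  L_0(x) = (x + 1)(x - 1) / 8
  L_1(x) = (x + 3)(x - 1) / -4
  L_2(x) = (x + 3)(x + 1) / 8
Then f(x) = -22·L_0(x) + 4/3·L_1(x) + 2/3·L_2(x).
Expanding and collecting terms gives f(x) = -3x^2 - (1/3)x + 4.
Check: f(-1) = 4/3. ✓

f(x) = -3x^2 - (1/3)x + 4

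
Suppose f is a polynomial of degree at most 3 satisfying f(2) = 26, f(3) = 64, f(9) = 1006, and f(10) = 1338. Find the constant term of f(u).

-2

Write f(u) = au^3 + bu^2 + cu + d. Substituting each data point gives a linear system:
  8a + 4b + 2c + d = 26
  27a + 9b + 3c + d = 64
  729a + 81b + 9c + d = 1006
  1000a + 100b + 10c + d = 1338
Solving the system yields a = 1, b = 3, c = 4, d = -2.
So f(u) = u^3 + 3u^2 + 4u - 2.
The constant term is -2.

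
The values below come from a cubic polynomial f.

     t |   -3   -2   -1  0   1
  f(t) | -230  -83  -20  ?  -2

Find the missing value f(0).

The 4 known points determine the degree-3 polynomial uniquely.
Write f(t) = at^3 + bt^2 + ct + d. Substituting each data point gives a linear system:
  -27a + 9b - 3c + d = -230
  -8a + 4b - 2c + d = -83
  -a + b - c + d = -20
  a + b + c + d = -2
Solving the system yields a = 6, b = -6, c = 3, d = -5.
So f(t) = 6t³ - 6t² + 3t - 5.
Then f(0) = -5.

-5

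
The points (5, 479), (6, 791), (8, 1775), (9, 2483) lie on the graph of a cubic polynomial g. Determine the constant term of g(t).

-1

Write g(t) = at^3 + bt^2 + ct + d. Substituting each data point gives a linear system:
  125a + 25b + 5c + d = 479
  216a + 36b + 6c + d = 791
  512a + 64b + 8c + d = 1775
  729a + 81b + 9c + d = 2483
Solving the system yields a = 3, b = 3, c = 6, d = -1.
So g(t) = 3t^3 + 3t^2 + 6t - 1.
The constant term is -1.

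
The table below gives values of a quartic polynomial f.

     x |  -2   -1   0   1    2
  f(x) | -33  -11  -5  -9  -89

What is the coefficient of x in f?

Write f(x) = ax^4 + bx^3 + cx^2 + dx + e. Substituting each data point gives a linear system:
  16a - 8b + 4c - 2d + e = -33
  a - b + c - d + e = -11
  e = -5
  a + b + c + d + e = -9
  16a + 8b + 4c + 2d + e = -89
Solving the system yields a = -3, b = -5, c = -2, d = 6, e = -5.
So f(x) = -3x^4 - 5x^3 - 2x^2 + 6x - 5.
The coefficient of x is 6.

6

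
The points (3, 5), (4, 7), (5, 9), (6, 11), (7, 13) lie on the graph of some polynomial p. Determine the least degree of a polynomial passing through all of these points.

1

Forward differences of the values at x = 3, 4, 5, 6, 7:
  p  : 5  7  9  11  13
  Δ  : 2  2  2  2
  Δ^2: 0  0  0
  Δ^3: 0  0
  Δ^4: 0
The first differences are constant (2) and nonzero, while all higher differences vanish, so the minimal degree is 1.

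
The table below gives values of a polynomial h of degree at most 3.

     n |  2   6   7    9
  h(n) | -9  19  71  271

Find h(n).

Write h(n) = an^3 + bn^2 + cn + d. Substituting each data point gives a linear system:
  8a + 4b + 2c + d = -9
  216a + 36b + 6c + d = 19
  343a + 49b + 7c + d = 71
  729a + 81b + 9c + d = 271
Solving the system yields a = 1, b = -6, c = 3, d = 1.
So h(n) = n^3 - 6n^2 + 3n + 1.
Check: h(7) = 71. ✓

h(n) = n^3 - 6n^2 + 3n + 1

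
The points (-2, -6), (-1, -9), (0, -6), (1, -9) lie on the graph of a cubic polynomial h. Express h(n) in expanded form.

Write h(n) = an^3 + bn^2 + cn + d. Substituting each data point gives a linear system:
  -8a + 4b - 2c + d = -6
  -a + b - c + d = -9
  d = -6
  a + b + c + d = -9
Solving the system yields a = -2, b = -3, c = 2, d = -6.
So h(n) = -2n^3 - 3n^2 + 2n - 6.
Check: h(0) = -6. ✓

h(n) = -2n^3 - 3n^2 + 2n - 6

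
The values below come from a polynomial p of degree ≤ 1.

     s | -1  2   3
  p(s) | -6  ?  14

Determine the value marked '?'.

9

The 2 known points determine the degree-1 polynomial uniquely.
Write p(s) = as + b. Substituting each data point gives a linear system:
  -a + b = -6
  3a + b = 14
Solving the system yields a = 5, b = -1.
So p(s) = 5s - 1.
Then p(2) = 9.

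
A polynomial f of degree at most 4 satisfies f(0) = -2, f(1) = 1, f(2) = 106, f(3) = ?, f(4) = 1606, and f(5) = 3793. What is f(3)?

529

The 5 known points determine the degree-4 polynomial uniquely.
Write f(u) = au^4 + bu^3 + cu^2 + du + e. Substituting each data point gives a linear system:
  e = -2
  a + b + c + d + e = 1
  16a + 8b + 4c + 2d + e = 106
  256a + 64b + 16c + 4d + e = 1606
  625a + 125b + 25c + 5d + e = 3793
Solving the system yields a = 5, b = 6, c = -2, d = -6, e = -2.
So f(u) = 5u^4 + 6u^3 - 2u^2 - 6u - 2.
Then f(3) = 529.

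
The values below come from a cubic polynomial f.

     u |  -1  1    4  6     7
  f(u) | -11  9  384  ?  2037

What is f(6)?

1284

The 4 known points determine the degree-3 polynomial uniquely.
Write f(u) = au^3 + bu^2 + cu + d. Substituting each data point gives a linear system:
  -a + b - c + d = -11
  a + b + c + d = 9
  64a + 16b + 4c + d = 384
  343a + 49b + 7c + d = 2037
Solving the system yields a = 6, b = -1, c = 4, d = 0.
So f(u) = 6u^3 - u^2 + 4u.
Then f(6) = 1284.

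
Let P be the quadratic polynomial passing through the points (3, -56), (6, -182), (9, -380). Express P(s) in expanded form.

Write P(s) = as^2 + bs + c. Substituting each data point gives a linear system:
  9a + 3b + c = -56
  36a + 6b + c = -182
  81a + 9b + c = -380
Solving the system yields a = -4, b = -6, c = -2.
So P(s) = -4s^2 - 6s - 2.
Check: P(3) = -56. ✓

P(s) = -4s^2 - 6s - 2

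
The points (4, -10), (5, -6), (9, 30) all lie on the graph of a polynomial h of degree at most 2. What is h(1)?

Write h(s) = as^2 + bs + c. Substituting each data point gives a linear system:
  16a + 4b + c = -10
  25a + 5b + c = -6
  81a + 9b + c = 30
Solving the system yields a = 1, b = -5, c = -6.
So h(s) = s^2 - 5s - 6.
Then h(1) = -10.

-10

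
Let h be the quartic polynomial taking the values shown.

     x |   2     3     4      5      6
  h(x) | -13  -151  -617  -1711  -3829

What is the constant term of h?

Write h(x) = ax^4 + bx^3 + cx^2 + dx + e. Substituting each data point gives a linear system:
  16a + 8b + 4c + 2d + e = -13
  81a + 27b + 9c + 3d + e = -151
  256a + 64b + 16c + 4d + e = -617
  625a + 125b + 25c + 5d + e = -1711
  1296a + 216b + 36c + 6d + e = -3829
Solving the system yields a = -4, b = 6, c = 2, d = -2, e = -1.
So h(x) = -4x⁴ + 6x³ + 2x² - 2x - 1.
The constant term is -1.

-1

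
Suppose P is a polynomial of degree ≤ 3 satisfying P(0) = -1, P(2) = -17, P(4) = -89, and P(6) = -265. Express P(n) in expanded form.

P(n) = -n^3 - n^2 - 2n - 1

Write P(n) = an^3 + bn^2 + cn + d. Substituting each data point gives a linear system:
  d = -1
  8a + 4b + 2c + d = -17
  64a + 16b + 4c + d = -89
  216a + 36b + 6c + d = -265
Solving the system yields a = -1, b = -1, c = -2, d = -1.
So P(n) = -n^3 - n^2 - 2n - 1.
Check: P(2) = -17. ✓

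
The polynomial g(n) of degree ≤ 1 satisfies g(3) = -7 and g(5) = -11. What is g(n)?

Using the Lagrange interpolation formula with nodes 3, 5:
  L_0(n) = (n - 5) / -2
  L_1(n) = (n - 3) / 2
Then g(n) = -7·L_0(n) - 11·L_1(n).
Expanding and collecting terms gives g(n) = -2n - 1.
Check: g(3) = -7. ✓

g(n) = -2n - 1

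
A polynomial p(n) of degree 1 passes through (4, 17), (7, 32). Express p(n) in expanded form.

Using the Lagrange interpolation formula with nodes 4, 7:
  L_0(n) = (n - 7) / -3
  L_1(n) = (n - 4) / 3
Then p(n) = 17·L_0(n) + 32·L_1(n).
Expanding and collecting terms gives p(n) = 5n - 3.
Check: p(4) = 17. ✓

p(n) = 5n - 3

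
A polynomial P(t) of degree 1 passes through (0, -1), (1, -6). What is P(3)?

Write P(t) = at + b. Substituting each data point gives a linear system:
  b = -1
  a + b = -6
Solving the system yields a = -5, b = -1.
So P(t) = -5t - 1.
Then P(3) = -16.

-16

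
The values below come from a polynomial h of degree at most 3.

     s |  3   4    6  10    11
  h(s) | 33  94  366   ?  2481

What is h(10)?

1846

The 4 known points determine the degree-3 polynomial uniquely.
Write h(s) = as^3 + bs^2 + cs + d. Substituting each data point gives a linear system:
  27a + 9b + 3c + d = 33
  64a + 16b + 4c + d = 94
  216a + 36b + 6c + d = 366
  1331a + 121b + 11c + d = 2481
Solving the system yields a = 2, b = -1, c = -6, d = 6.
So h(s) = 2s³ - s² - 6s + 6.
Then h(10) = 1846.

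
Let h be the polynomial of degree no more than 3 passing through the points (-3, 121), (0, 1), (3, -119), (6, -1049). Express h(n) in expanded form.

Write h(n) = an^3 + bn^2 + cn + d. Substituting each data point gives a linear system:
  -27a + 9b - 3c + d = 121
  d = 1
  27a + 9b + 3c + d = -119
  216a + 36b + 6c + d = -1049
Solving the system yields a = -5, b = 0, c = 5, d = 1.
So h(n) = -5n³ + 5n + 1.
Check: h(-3) = 121. ✓

h(n) = -5n^3 + 5n + 1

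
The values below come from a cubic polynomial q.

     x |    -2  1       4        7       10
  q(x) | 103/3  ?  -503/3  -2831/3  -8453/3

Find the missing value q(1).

-11/3

On equispaced nodes a degree-3 polynomial has vanishing fourth forward difference, so
  q(-2) - 4·q(1) + 6·q(4) - 4·q(7) + q(10) = 0.
Substituting the known values and solving for q(1):
  -4·q(1) = 44/3
  q(1) = -11/3.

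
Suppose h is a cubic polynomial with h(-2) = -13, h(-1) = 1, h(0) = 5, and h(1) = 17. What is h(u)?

Write h(u) = au^3 + bu^2 + cu + d. Substituting each data point gives a linear system:
  -8a + 4b - 2c + d = -13
  -a + b - c + d = 1
  d = 5
  a + b + c + d = 17
Solving the system yields a = 3, b = 4, c = 5, d = 5.
So h(u) = 3u^3 + 4u^2 + 5u + 5.
Check: h(1) = 17. ✓

h(u) = 3u^3 + 4u^2 + 5u + 5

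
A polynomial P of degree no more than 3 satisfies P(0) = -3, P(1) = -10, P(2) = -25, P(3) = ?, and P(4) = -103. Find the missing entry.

The 4 known points determine the degree-3 polynomial uniquely.
Write P(u) = au^3 + bu^2 + cu + d. Substituting each data point gives a linear system:
  d = -3
  a + b + c + d = -10
  8a + 4b + 2c + d = -25
  64a + 16b + 4c + d = -103
Solving the system yields a = -1, b = -1, c = -5, d = -3.
So P(u) = -u³ - u² - 5u - 3.
Then P(3) = -54.

-54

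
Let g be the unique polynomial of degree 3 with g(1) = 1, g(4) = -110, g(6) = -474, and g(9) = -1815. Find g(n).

g(n) = -3n^3 + 4n^2 + 6n - 6

Write g(n) = an^3 + bn^2 + cn + d. Substituting each data point gives a linear system:
  a + b + c + d = 1
  64a + 16b + 4c + d = -110
  216a + 36b + 6c + d = -474
  729a + 81b + 9c + d = -1815
Solving the system yields a = -3, b = 4, c = 6, d = -6.
So g(n) = -3n^3 + 4n^2 + 6n - 6.
Check: g(9) = -1815. ✓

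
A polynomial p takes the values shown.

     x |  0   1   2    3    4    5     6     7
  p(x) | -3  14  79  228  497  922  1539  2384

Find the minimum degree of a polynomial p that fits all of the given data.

3

Forward differences of the values at x = 0, 1, 2, 3, 4, 5, 6, 7:
  p  : -3  14  79  228  497  922  1539  2384
  Δ  : 17  65  149  269  425  617  845
  Δ^2: 48  84  120  156  192  228
  Δ^3: 36  36  36  36  36
  Δ^4: 0  0  0  0
  Δ^5: 0  0  0
  Δ^6: 0  0
  Δ^7: 0
The third differences are constant (36) and nonzero, while all higher differences vanish, so the minimal degree is 3.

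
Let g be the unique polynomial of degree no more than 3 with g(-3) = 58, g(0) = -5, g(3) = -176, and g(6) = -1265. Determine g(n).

Write g(n) = an^3 + bn^2 + cn + d. Substituting each data point gives a linear system:
  -27a + 9b - 3c + d = 58
  d = -5
  27a + 9b + 3c + d = -176
  216a + 36b + 6c + d = -1265
Solving the system yields a = -5, b = -6, c = 6, d = -5.
So g(n) = -5n³ - 6n² + 6n - 5.
Check: g(3) = -176. ✓

g(n) = -5n^3 - 6n^2 + 6n - 5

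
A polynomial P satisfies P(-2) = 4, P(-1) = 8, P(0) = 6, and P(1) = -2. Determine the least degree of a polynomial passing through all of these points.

Forward differences of the values at t = -2, -1, 0, 1:
  P  : 4  8  6  -2
  Δ  : 4  -2  -8
  Δ^2: -6  -6
  Δ^3: 0
The second differences are constant (-6) and nonzero, while all higher differences vanish, so the minimal degree is 2.

2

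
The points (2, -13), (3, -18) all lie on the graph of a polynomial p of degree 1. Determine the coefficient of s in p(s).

Write p(s) = as + b. Substituting each data point gives a linear system:
  2a + b = -13
  3a + b = -18
Solving the system yields a = -5, b = -3.
So p(s) = -5s - 3.
The leading coefficient is -5.

-5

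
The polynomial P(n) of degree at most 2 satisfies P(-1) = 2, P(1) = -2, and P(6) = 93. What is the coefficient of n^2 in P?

3

Write P(n) = an^2 + bn + c. Substituting each data point gives a linear system:
  a - b + c = 2
  a + b + c = -2
  36a + 6b + c = 93
Solving the system yields a = 3, b = -2, c = -3.
So P(n) = 3n² - 2n - 3.
The leading coefficient is 3.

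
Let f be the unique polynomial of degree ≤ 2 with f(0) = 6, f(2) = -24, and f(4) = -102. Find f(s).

f(s) = -6s^2 - 3s + 6

Using the Lagrange interpolation formula with nodes 0, 2, 4:
  L_0(s) = (s - 2)(s - 4) / 8
  L_1(s) = s(s - 4) / -4
  L_2(s) = s(s - 2) / 8
Then f(s) = 6·L_0(s) - 24·L_1(s) - 102·L_2(s).
Expanding and collecting terms gives f(s) = -6s² - 3s + 6.
Check: f(4) = -102. ✓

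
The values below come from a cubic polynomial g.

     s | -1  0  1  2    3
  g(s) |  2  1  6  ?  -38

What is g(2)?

On equispaced nodes a degree-3 polynomial has vanishing fourth forward difference, so
  g(-1) - 4·g(0) + 6·g(1) - 4·g(2) + g(3) = 0.
Substituting the known values and solving for g(2):
  -4·g(2) = 4
  g(2) = -1.

-1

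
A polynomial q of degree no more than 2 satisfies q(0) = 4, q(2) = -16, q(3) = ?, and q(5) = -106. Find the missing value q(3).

The 3 known points determine the degree-2 polynomial uniquely.
Write q(u) = au^2 + bu + c. Substituting each data point gives a linear system:
  c = 4
  4a + 2b + c = -16
  25a + 5b + c = -106
Solving the system yields a = -4, b = -2, c = 4.
So q(u) = -4u^2 - 2u + 4.
Then q(3) = -38.

-38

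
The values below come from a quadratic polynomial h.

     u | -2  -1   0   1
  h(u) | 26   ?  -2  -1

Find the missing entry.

7

The 3 known points determine the degree-2 polynomial uniquely.
Write h(u) = au^2 + bu + c. Substituting each data point gives a linear system:
  4a - 2b + c = 26
  c = -2
  a + b + c = -1
Solving the system yields a = 5, b = -4, c = -2.
So h(u) = 5u^2 - 4u - 2.
Then h(-1) = 7.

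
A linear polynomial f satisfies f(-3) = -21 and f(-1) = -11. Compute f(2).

Write f(x) = ax + b. Substituting each data point gives a linear system:
  -3a + b = -21
  -a + b = -11
Solving the system yields a = 5, b = -6.
So f(x) = 5x - 6.
Then f(2) = 4.

4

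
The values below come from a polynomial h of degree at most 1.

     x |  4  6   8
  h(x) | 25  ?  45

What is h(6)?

35

The 2 known points determine the degree-1 polynomial uniquely.
Write h(x) = ax + b. Substituting each data point gives a linear system:
  4a + b = 25
  8a + b = 45
Solving the system yields a = 5, b = 5.
So h(x) = 5x + 5.
Then h(6) = 35.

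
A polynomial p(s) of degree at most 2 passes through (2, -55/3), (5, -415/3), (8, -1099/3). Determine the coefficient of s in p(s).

2

Write p(s) = as^2 + bs + c. Substituting each data point gives a linear system:
  4a + 2b + c = -55/3
  25a + 5b + c = -415/3
  64a + 8b + c = -1099/3
Solving the system yields a = -6, b = 2, c = 5/3.
So p(s) = -6s² + 2s + 5/3.
The coefficient of s is 2.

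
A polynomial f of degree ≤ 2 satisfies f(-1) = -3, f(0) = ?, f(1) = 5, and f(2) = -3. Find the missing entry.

The 3 known points determine the degree-2 polynomial uniquely.
Write f(x) = ax^2 + bx + c. Substituting each data point gives a linear system:
  a - b + c = -3
  a + b + c = 5
  4a + 2b + c = -3
Solving the system yields a = -4, b = 4, c = 5.
So f(x) = -4x^2 + 4x + 5.
Then f(0) = 5.

5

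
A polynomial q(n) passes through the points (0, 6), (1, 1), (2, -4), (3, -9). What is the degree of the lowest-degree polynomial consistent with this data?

Forward differences of the values at n = 0, 1, 2, 3:
  q  : 6  1  -4  -9
  Δ  : -5  -5  -5
  Δ^2: 0  0
  Δ^3: 0
The first differences are constant (-5) and nonzero, while all higher differences vanish, so the minimal degree is 1.

1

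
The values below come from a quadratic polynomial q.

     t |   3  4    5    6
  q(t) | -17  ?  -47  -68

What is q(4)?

On equispaced nodes a degree-2 polynomial has vanishing third forward difference, so
  - q(3) + 3·q(4) - 3·q(5) + q(6) = 0.
Substituting the known values and solving for q(4):
  3·q(4) = -90
  q(4) = -30.

-30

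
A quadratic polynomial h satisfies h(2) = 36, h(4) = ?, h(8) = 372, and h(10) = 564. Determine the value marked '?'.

The 3 known points determine the degree-2 polynomial uniquely.
Write h(u) = au^2 + bu + c. Substituting each data point gives a linear system:
  4a + 2b + c = 36
  64a + 8b + c = 372
  100a + 10b + c = 564
Solving the system yields a = 5, b = 6, c = 4.
So h(u) = 5u² + 6u + 4.
Then h(4) = 108.

108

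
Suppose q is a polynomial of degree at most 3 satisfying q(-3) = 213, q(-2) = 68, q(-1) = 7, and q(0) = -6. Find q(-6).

Forward differences of the values at n = -3, -2, -1, 0:
  q  : 213  68  7  -6
  Δ  : -145  -61  -13
  Δ^2: 84  48
  Δ^3: -36
The third differences are constant, confirming degree 3.
Interpolating (Newton forward form) and evaluating at n = -6 gives q(-6) = 1512.

1512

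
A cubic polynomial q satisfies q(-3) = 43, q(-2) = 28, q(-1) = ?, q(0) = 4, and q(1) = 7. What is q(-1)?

The 4 known points determine the degree-3 polynomial uniquely.
Write q(s) = as^3 + bs^2 + cs + d. Substituting each data point gives a linear system:
  -27a + 9b - 3c + d = 43
  -8a + 4b - 2c + d = 28
  d = 4
  a + b + c + d = 7
Solving the system yields a = 1, b = 6, c = -4, d = 4.
So q(s) = s³ + 6s² - 4s + 4.
Then q(-1) = 13.

13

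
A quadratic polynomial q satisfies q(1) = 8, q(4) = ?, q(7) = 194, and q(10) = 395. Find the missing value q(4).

65

The 3 known points determine the degree-2 polynomial uniquely.
Write q(x) = ax^2 + bx + c. Substituting each data point gives a linear system:
  a + b + c = 8
  49a + 7b + c = 194
  100a + 10b + c = 395
Solving the system yields a = 4, b = -1, c = 5.
So q(x) = 4x^2 - x + 5.
Then q(4) = 65.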